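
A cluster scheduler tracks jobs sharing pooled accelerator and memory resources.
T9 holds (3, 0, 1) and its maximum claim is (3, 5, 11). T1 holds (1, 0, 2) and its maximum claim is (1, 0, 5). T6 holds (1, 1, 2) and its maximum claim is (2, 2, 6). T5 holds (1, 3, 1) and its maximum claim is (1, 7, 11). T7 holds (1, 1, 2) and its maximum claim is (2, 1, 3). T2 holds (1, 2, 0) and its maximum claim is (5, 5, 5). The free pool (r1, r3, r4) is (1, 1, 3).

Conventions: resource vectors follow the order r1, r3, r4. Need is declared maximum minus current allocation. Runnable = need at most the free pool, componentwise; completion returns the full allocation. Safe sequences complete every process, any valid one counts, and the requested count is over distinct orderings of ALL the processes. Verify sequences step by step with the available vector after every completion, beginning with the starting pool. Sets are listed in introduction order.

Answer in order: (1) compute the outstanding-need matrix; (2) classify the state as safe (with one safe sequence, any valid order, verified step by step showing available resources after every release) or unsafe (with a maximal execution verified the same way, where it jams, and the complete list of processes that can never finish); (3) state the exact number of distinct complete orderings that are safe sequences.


(1) Outstanding need per process (order r1, r3, r4):
  T9: (0, 5, 10)
  T1: (0, 0, 3)
  T6: (1, 1, 4)
  T5: (0, 4, 10)
  T7: (1, 0, 1)
  T2: (4, 3, 5)
(2) UNSAFE — no complete ordering exists.
Key observation: no order helps: past T1, T7, T6, T2, the free pool tops out at (5, 5, 9), below what each blocked process needs in r4.
Going as far as possible: T1, T7, T6, T2; after that, nothing fits. Step-by-step check:
  pool = (1, 1, 3)
  T1 needs (0, 0, 3) <= (1, 1, 3) -> finishes; pool += (1, 0, 2) = (2, 1, 5)
  T7 needs (1, 0, 1) <= (2, 1, 5) -> finishes; pool += (1, 1, 2) = (3, 2, 7)
  T6 needs (1, 1, 4) <= (3, 2, 7) -> finishes; pool += (1, 1, 2) = (4, 3, 9)
  T2 needs (4, 3, 5) <= (4, 3, 9) -> finishes; pool += (1, 2, 0) = (5, 5, 9)
  T9 still needs (0, 5, 10) but only (5, 5, 9) is free — short on r4
  T5 still needs (0, 4, 10) but only (5, 5, 9) is free — short on r4
Processes that can never finish: T9 and T5.
(3) Precisely 0 of the possible complete orderings are safe sequences.


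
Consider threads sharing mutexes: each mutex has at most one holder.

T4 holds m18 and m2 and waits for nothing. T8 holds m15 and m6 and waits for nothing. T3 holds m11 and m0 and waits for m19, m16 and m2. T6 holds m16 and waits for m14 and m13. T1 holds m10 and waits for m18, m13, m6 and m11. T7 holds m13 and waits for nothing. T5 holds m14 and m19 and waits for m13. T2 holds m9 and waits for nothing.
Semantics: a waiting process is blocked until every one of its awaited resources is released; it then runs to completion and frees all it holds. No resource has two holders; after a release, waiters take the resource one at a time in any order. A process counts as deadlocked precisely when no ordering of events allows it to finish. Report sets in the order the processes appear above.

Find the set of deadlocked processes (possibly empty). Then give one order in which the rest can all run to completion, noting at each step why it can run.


The deadlocked set is empty.
Key observation: although several processes wait, no cycle exists — each chain bottoms out at a free runner.
A valid finishing order for the others: T7, T8, T2, T5, T4, T6, T3, T1.
Verifying each step:
  T7: no waits; runs immediately, freeing m13
  T8: no waits; runs immediately, freeing m15 and m6
  T2: no waits; runs immediately, freeing m9
  T5: everything it awaited (m13) is free; runs, freeing m14 and m19
  T4: no waits; runs immediately, freeing m18 and m2
  T6: everything it awaited (m14 and m13) is free; runs, freeing m16
  T3: everything it awaited (m19, m16 and m2) is free; runs, freeing m11 and m0
  T1: everything it awaited (m18, m13, m6 and m11) is free; runs, freeing m10


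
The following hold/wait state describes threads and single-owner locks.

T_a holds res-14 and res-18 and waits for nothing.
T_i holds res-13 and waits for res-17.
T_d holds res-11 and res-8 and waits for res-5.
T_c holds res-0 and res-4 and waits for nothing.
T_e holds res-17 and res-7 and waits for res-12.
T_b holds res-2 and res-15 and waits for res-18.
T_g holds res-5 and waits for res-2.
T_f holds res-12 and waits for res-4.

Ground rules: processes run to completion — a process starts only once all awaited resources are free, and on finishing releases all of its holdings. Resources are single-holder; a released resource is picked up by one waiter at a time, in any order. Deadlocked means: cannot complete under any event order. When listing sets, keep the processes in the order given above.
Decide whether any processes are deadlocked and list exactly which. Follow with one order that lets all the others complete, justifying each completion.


Nothing here is deadlocked.
Key observation: although several processes wait, no cycle exists — each chain bottoms out at a free runner.
The rest can finish in the order T_a, T_b, T_c, T_f, T_e, T_g, T_d, T_i.
Walking it through:
  run T_a (it waits on nothing); releases res-14 and res-18
  T_b waits on res-18 — all released -> runs and releases res-2 and res-15
  run T_c (it waits on nothing); releases res-0 and res-4
  T_f waits on res-4 — all released -> runs and releases res-12
  T_e waits on res-12 — all released -> runs and releases res-17 and res-7
  T_g waits on res-2 — all released -> runs and releases res-5
  T_d waits on res-5 — all released -> runs and releases res-11 and res-8
  T_i waits on res-17 — all released -> runs and releases res-13


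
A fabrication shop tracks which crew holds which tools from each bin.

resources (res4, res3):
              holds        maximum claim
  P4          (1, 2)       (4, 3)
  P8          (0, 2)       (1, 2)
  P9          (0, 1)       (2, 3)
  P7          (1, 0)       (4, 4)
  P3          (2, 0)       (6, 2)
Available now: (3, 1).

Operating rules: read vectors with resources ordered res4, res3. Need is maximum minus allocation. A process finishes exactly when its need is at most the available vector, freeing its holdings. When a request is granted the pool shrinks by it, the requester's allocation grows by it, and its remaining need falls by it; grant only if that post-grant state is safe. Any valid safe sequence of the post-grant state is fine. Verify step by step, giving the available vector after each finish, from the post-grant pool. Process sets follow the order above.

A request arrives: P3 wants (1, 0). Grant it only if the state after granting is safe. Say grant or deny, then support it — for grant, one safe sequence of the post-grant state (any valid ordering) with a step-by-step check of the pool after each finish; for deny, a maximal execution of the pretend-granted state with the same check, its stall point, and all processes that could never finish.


DENY: after the grant no complete ordering would exist.
Key observation: once P8, P9 finish, the pool peaks at (2, 4) — and every remaining process still needs more res4 than that.
On the post-grant state, P8, P9 is a maximal run — nothing extends it. Step-by-step check:
  pool = (2, 1)
  run P8 (needs (1, 0), free (2, 1)); after release of (0, 2) the pool is (2, 3)
  run P9 (needs (2, 2), free (2, 3)); after release of (0, 1) the pool is (2, 4)
  P4 cannot run: need (3, 1) vs free (2, 4) (insufficient res4)
  P7 cannot run: need (3, 4) vs free (2, 4) (insufficient res4)
  P3 cannot run: need (3, 2) vs free (2, 4) (insufficient res4)
Had the request been granted, P4, P7 and P3 could never finish.


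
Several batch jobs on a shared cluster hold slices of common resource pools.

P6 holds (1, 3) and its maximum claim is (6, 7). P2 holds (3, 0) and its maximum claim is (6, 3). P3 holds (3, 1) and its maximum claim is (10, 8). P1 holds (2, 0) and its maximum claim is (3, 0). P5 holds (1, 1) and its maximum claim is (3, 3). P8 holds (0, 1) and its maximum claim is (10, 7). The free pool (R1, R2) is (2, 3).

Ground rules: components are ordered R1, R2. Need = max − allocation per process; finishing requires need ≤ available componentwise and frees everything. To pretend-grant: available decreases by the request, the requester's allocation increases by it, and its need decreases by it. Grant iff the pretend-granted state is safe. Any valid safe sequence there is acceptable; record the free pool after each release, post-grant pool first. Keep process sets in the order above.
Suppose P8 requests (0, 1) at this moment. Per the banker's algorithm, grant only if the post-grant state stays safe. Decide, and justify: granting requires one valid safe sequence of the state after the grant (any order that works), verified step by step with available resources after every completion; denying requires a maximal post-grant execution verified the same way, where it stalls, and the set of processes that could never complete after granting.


DENY: after the grant no complete ordering would exist.
Key observation: once P1, P5, P2 finish, the pool peaks at (8, 3) — and every remaining process still needs more R2 than that.
Pretend the grant happened; the run P1, P5, P2 goes as far as possible. Verifying each step:
  pool = (2, 2)
  P1 needs (1, 0) <= (2, 2) -> finishes; pool += (2, 0) = (4, 2)
  P5 needs (2, 2) <= (4, 2) -> finishes; pool += (1, 1) = (5, 3)
  P2 needs (3, 3) <= (5, 3) -> finishes; pool += (3, 0) = (8, 3)
  P6 cannot run: need (5, 4) vs free (8, 3) (insufficient R2)
  P3 cannot run: need (7, 7) vs free (8, 3) (insufficient R2)
  P8 cannot run: need (10, 5) vs free (8, 3) (insufficient R1 and R2)
Had the request been granted, P6, P3 and P8 could never finish.


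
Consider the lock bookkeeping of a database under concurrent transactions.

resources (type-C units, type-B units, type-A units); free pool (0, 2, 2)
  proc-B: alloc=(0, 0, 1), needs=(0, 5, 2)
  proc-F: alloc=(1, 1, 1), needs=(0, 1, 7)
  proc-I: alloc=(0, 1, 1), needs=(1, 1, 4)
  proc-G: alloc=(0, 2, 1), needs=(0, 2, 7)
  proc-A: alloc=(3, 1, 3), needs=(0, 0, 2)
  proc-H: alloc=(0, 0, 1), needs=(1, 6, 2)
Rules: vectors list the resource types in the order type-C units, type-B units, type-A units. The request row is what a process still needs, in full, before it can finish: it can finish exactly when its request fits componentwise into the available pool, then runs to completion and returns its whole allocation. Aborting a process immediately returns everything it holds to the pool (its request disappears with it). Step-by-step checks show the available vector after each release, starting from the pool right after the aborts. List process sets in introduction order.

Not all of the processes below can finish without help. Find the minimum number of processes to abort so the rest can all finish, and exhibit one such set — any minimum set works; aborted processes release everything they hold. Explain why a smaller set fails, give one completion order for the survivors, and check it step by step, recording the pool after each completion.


The answer: abort proc-F.
Key observation: proc-G could never have finished before the abort; with (1, 1, 1) returned by proc-F, it fits at step 3.
Why nothing smaller works: aborting no one leaves the state deadlocked as given.
The survivors complete as proc-A, proc-I, proc-G, proc-B, proc-H. Walking it through (starting from the post-abort pool):
  pool = (1, 3, 3)
  proc-A needs (0, 0, 2) <= (1, 3, 3) -> finishes; pool += (3, 1, 3) = (4, 4, 6)
  proc-I needs (1, 1, 4) <= (4, 4, 6) -> finishes; pool += (0, 1, 1) = (4, 5, 7)
  proc-G needs (0, 2, 7) <= (4, 5, 7) -> finishes; pool += (0, 2, 1) = (4, 7, 8)
  proc-B needs (0, 5, 2) <= (4, 7, 8) -> finishes; pool += (0, 0, 1) = (4, 7, 9)
  proc-H needs (1, 6, 2) <= (4, 7, 9) -> finishes; pool += (0, 0, 1) = (4, 7, 10)


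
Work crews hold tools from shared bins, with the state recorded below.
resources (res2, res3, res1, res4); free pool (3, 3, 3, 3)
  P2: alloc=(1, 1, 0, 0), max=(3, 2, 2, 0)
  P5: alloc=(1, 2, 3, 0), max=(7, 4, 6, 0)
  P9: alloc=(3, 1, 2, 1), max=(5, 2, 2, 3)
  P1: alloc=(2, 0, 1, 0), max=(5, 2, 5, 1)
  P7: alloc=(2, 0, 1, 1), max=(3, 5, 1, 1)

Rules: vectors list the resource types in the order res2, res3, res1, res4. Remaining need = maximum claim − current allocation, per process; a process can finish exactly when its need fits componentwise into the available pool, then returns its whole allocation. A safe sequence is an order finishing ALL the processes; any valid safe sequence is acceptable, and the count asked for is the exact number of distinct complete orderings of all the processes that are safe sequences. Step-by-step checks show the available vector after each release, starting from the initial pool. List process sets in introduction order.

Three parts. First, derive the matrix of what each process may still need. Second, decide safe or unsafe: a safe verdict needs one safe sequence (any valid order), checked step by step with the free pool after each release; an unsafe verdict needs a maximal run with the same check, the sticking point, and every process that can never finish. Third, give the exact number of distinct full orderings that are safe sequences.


(1) Need matrix, components ordered res2, res3, res1, res4:
  P2: (2, 1, 2, 0)
  P5: (6, 2, 3, 0)
  P9: (2, 1, 0, 2)
  P1: (3, 2, 4, 1)
  P7: (1, 5, 0, 0)
(2) SAFE — a valid safe sequence is P9, P1, P5, P2, P7.
Key observation: no step in this order meets a requested resource exactly; the smallest headroom is 1, first reached at P9 (need (2, 1, 0, 2), pool (3, 3, 3, 3)).
Check, step by step:
  pool = (3, 3, 3, 3)
  P9 needs (2, 1, 0, 2) <= (3, 3, 3, 3) -> finishes; pool += (3, 1, 2, 1) = (6, 4, 5, 4)
  P1 needs (3, 2, 4, 1) <= (6, 4, 5, 4) -> finishes; pool += (2, 0, 1, 0) = (8, 4, 6, 4)
  P5 needs (6, 2, 3, 0) <= (8, 4, 6, 4) -> finishes; pool += (1, 2, 3, 0) = (9, 6, 9, 4)
  P2 needs (2, 1, 2, 0) <= (9, 6, 9, 4) -> finishes; pool += (1, 1, 0, 0) = (10, 7, 9, 4)
  P7 needs (1, 5, 0, 0) <= (10, 7, 9, 4) -> finishes; pool += (2, 0, 1, 1) = (12, 7, 10, 5)
(3) Exactly 22 of the possible complete orderings are safe sequences.


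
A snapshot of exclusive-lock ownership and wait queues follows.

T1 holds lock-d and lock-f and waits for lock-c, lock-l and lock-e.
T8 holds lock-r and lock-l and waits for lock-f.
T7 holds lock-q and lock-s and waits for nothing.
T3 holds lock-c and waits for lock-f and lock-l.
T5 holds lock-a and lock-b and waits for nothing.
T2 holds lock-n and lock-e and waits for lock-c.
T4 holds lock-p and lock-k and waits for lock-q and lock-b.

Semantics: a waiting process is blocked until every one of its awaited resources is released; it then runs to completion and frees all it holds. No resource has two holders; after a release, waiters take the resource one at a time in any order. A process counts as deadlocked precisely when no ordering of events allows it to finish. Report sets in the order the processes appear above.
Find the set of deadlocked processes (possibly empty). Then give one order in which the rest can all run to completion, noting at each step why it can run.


Deadlocked set: T1, T8, T3 and T2.
Key observation: T1 -> T8 -> T1 is a circular wait — nothing in it can go first; T3 and T2 are caught in further circular waits.
A valid finishing order for the others: T5, T7, T4.
Check, step by step:
  run T5 (it waits on nothing); releases lock-a and lock-b
  run T7 (it waits on nothing); releases lock-q and lock-s
  run T4 (all its waits — lock-q and lock-b — are resolved); releases lock-p and lock-k


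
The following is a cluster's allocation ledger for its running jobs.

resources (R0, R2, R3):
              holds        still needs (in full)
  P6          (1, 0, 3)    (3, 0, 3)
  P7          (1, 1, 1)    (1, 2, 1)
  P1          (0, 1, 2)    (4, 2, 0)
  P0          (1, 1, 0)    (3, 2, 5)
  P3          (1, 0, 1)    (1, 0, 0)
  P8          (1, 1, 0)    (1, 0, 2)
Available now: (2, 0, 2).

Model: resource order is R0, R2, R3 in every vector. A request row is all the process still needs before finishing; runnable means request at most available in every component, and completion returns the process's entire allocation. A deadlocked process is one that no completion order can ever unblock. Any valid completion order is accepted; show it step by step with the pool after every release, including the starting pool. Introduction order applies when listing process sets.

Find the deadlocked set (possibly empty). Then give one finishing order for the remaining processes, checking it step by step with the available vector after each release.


The deadlocked set is P7, P1 and P0.
Key observation: the pool after P3, P6, P8 is (5, 1, 6); every surviving request exceeds it in R2, so progress ends there.
The rest can finish in the order P3, P6, P8. Walking it through:
  pool = (2, 0, 2)
  P3 needs (1, 0, 0) <= (2, 0, 2) -> finishes; pool += (1, 0, 1) = (3, 0, 3)
  P6 needs (3, 0, 3) <= (3, 0, 3) -> finishes; pool += (1, 0, 3) = (4, 0, 6)
  P8 needs (1, 0, 2) <= (4, 0, 6) -> finishes; pool += (1, 1, 0) = (5, 1, 6)
None of the blocked processes ever fits:
  P7 cannot run: need (1, 2, 1) vs free (5, 1, 6) (insufficient R2)
  P1 cannot run: need (4, 2, 0) vs free (5, 1, 6) (insufficient R2)
  P0 cannot run: need (3, 2, 5) vs free (5, 1, 6) (insufficient R2)


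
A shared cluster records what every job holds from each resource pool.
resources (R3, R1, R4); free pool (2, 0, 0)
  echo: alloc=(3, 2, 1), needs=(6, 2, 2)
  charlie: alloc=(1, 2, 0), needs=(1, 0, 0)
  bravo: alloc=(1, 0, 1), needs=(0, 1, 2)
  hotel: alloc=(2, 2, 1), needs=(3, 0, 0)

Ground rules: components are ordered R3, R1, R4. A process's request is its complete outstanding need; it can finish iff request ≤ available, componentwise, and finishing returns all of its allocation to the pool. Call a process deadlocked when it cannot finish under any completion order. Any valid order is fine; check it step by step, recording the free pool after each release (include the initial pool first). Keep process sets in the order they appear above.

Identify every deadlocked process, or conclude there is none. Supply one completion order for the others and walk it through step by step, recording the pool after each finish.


The deadlocked set is echo and bravo.
Key observation: no order helps: past charlie, hotel, the free pool tops out at (5, 4, 1), below what each blocked process needs in R4.
One completion order for the rest: charlie, hotel. Step-by-step check:
  pool = (2, 0, 0)
  run charlie (needs (1, 0, 0), free (2, 0, 0)); after release of (1, 2, 0) the pool is (3, 2, 0)
  run hotel (needs (3, 0, 0), free (3, 2, 0)); after release of (2, 2, 1) the pool is (5, 4, 1)
The stuck group stays short no matter what:
  echo still needs (6, 2, 2) but only (5, 4, 1) is free — short on R3 and R4
  bravo still needs (0, 1, 2) but only (5, 4, 1) is free — short on R4


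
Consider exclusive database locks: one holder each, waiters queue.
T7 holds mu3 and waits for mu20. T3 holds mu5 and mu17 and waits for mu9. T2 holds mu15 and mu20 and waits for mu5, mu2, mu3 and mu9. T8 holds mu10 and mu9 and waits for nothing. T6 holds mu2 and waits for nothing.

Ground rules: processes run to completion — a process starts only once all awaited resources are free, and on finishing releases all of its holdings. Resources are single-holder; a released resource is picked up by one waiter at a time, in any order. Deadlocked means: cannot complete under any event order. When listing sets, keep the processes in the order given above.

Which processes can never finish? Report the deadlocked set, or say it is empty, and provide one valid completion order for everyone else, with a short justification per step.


Deadlocked set: T7 and T2.
Key observation: the waits loop around T7 -> T2 -> T7 with no way out; no other process is dragged down with it.
The rest can finish in the order T6, T8, T3.
Walking it through:
  run T6 (it waits on nothing); releases mu2
  run T8 (it waits on nothing); releases mu10 and mu9
  T3 waits on mu9 — all released -> runs and releases mu5 and mu17


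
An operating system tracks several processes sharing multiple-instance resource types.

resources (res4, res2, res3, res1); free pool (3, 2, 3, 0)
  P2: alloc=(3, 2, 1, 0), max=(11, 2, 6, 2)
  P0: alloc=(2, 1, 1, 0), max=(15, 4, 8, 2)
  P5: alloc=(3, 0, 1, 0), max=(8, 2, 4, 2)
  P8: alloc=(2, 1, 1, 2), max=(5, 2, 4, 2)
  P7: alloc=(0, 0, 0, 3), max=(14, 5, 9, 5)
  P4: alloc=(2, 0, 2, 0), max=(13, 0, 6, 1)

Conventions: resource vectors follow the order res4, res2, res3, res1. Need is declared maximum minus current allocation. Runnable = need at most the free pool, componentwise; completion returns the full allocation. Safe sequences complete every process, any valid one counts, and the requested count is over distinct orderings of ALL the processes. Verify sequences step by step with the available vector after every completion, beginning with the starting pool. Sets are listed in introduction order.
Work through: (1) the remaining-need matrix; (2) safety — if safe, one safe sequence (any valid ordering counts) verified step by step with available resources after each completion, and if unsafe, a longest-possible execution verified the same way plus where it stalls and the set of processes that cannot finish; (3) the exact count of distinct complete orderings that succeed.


(1) Outstanding need per process (order res4, res2, res3, res1):
  P2: (8, 0, 5, 2)
  P0: (13, 3, 7, 2)
  P5: (5, 2, 3, 2)
  P8: (3, 1, 3, 0)
  P7: (14, 5, 9, 2)
  P4: (11, 0, 4, 1)
(2) SAFE. One safe sequence: P8, P5, P2, P4, P0, P7.
Key observation: at P8 the run first touches a limit — (3, 1, 3, 0) against (3, 2, 3, 0), exact on a resource it actually requests.
Walking it through:
  pool = (3, 2, 3, 0)
  P8 needs (3, 1, 3, 0) <= (3, 2, 3, 0) -> finishes; pool += (2, 1, 1, 2) = (5, 3, 4, 2)
  P5 needs (5, 2, 3, 2) <= (5, 3, 4, 2) -> finishes; pool += (3, 0, 1, 0) = (8, 3, 5, 2)
  P2 needs (8, 0, 5, 2) <= (8, 3, 5, 2) -> finishes; pool += (3, 2, 1, 0) = (11, 5, 6, 2)
  P4 needs (11, 0, 4, 1) <= (11, 5, 6, 2) -> finishes; pool += (2, 0, 2, 0) = (13, 5, 8, 2)
  P0 needs (13, 3, 7, 2) <= (13, 5, 8, 2) -> finishes; pool += (2, 1, 1, 0) = (15, 6, 9, 2)
  P7 needs (14, 5, 9, 2) <= (15, 6, 9, 2) -> finishes; pool += (0, 0, 0, 3) = (15, 6, 9, 5)
(3) Precisely 1 of the possible complete orderings is a safe sequence.


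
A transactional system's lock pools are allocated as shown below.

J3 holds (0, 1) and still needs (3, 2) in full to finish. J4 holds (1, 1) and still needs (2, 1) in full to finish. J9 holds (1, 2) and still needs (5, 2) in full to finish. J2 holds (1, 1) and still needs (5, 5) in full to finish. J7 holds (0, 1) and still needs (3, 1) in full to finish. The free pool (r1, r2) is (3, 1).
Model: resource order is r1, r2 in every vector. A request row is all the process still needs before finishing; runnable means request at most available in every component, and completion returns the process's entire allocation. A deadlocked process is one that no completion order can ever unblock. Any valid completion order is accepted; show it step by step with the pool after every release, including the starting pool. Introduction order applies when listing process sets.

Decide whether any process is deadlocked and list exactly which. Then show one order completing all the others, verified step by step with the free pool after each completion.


Deadlocked set: J9 and J2.
Key observation: J4, J7, J3 can finish, but then (4, 4) is all there is, and the blocked group's r1 demands exceed it.
The rest can finish in the order J4, J7, J3. Verifying each step:
  pool = (3, 1)
  run J4 (needs (2, 1), free (3, 1)); after release of (1, 1) the pool is (4, 2)
  run J7 (needs (3, 1), free (4, 2)); after release of (0, 1) the pool is (4, 3)
  run J3 (needs (3, 2), free (4, 3)); after release of (0, 1) the pool is (4, 4)
None of the blocked processes ever fits:
  blocked: J9 wants (5, 2), pool (4, 4) — not enough r1
  blocked: J2 wants (5, 5), pool (4, 4) — not enough r1 and r2


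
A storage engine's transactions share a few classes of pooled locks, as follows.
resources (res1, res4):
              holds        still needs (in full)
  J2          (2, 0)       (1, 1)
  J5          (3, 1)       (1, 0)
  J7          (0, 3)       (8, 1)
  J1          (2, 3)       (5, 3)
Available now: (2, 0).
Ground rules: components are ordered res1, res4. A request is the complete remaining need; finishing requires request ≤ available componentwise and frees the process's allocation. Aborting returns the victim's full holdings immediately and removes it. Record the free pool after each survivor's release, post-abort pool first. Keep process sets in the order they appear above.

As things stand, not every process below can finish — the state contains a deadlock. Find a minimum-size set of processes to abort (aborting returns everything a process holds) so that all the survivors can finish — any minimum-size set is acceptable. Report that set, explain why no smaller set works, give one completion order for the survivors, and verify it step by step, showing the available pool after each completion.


Minimum abort set: J7.
Key observation: no ordering could ever have run J1 before the abort of J7; with (0, 3) back in the pool it fits at step 2.
No smaller set exists: with zero aborts the deadlock remains.
The survivors complete as J5, J1, J2. Check, step by step (starting from the post-abort pool):
  pool = (2, 3)
  J5 needs (1, 0) <= (2, 3) -> finishes; pool += (3, 1) = (5, 4)
  J1 needs (5, 3) <= (5, 4) -> finishes; pool += (2, 3) = (7, 7)
  J2 needs (1, 1) <= (7, 7) -> finishes; pool += (2, 0) = (9, 7)


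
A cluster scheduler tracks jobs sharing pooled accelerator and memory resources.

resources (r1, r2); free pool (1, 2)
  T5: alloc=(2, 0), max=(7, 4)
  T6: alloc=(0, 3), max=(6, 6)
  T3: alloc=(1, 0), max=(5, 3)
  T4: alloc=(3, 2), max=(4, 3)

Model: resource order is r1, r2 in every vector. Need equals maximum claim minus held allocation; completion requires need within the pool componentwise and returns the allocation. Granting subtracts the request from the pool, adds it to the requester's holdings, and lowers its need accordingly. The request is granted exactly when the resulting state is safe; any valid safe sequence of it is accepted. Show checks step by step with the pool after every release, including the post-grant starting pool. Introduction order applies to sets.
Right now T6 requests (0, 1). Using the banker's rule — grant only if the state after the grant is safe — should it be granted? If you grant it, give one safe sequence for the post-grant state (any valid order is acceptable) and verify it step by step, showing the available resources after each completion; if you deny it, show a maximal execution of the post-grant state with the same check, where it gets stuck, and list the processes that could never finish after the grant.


DENY. Granting would leave the state unsafe.
Key observation: after T4, T3 the pool peaks at (5, 3), and each blocked process is short somewhere: T5 on r2; T6 on r1.
On the post-grant state, T4, T3 is a maximal run — nothing extends it. Check, step by step:
  pool = (1, 1)
  T4: need (1, 1) fits (1, 1); releases (3, 2), pool now (4, 3)
  T3: need (4, 3) fits (4, 3); releases (1, 0), pool now (5, 3)
  T5 cannot run: need (5, 4) vs free (5, 3) (insufficient r2)
  T6 cannot run: need (6, 2) vs free (5, 3) (insufficient r1)
Post-grant, the permanently blocked set is T5 and T6.


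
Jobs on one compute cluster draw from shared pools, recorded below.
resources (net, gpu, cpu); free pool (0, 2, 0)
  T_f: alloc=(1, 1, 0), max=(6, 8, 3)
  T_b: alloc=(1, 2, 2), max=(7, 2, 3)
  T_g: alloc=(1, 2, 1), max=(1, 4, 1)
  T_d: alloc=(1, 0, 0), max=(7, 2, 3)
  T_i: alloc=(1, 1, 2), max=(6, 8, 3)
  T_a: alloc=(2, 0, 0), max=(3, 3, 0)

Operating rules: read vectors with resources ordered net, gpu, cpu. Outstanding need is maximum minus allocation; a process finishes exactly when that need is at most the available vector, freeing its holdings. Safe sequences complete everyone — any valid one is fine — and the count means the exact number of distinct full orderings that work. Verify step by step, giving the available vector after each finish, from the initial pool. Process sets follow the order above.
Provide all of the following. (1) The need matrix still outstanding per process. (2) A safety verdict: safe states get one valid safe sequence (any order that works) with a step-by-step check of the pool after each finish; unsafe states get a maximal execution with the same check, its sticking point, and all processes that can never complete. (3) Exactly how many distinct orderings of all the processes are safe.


(1) Remaining need (order net, gpu, cpu):
  T_f: (5, 7, 3)
  T_b: (6, 0, 1)
  T_g: (0, 2, 0)
  T_d: (6, 2, 3)
  T_i: (5, 7, 1)
  T_a: (1, 3, 0)
(2) UNSAFE.
Key observation: T_g, T_a can finish, but then (3, 4, 1) is all there is, and the blocked group's net demands exceed it.
Going as far as possible: T_g, T_a; after that, nothing fits. Verifying each step:
  pool = (0, 2, 0)
  T_g: need (0, 2, 0) fits (0, 2, 0); releases (1, 2, 1), pool now (1, 4, 1)
  T_a: need (1, 3, 0) fits (1, 4, 1); releases (2, 0, 0), pool now (3, 4, 1)
  T_f cannot run: need (5, 7, 3) vs free (3, 4, 1) (insufficient net, gpu and cpu)
  T_b cannot run: need (6, 0, 1) vs free (3, 4, 1) (insufficient net)
  T_d cannot run: need (6, 2, 3) vs free (3, 4, 1) (insufficient net and cpu)
  T_i cannot run: need (5, 7, 1) vs free (3, 4, 1) (insufficient net and gpu)
Processes that can never finish: T_f, T_b, T_d and T_i.
(3) Precisely 0 of the possible complete orderings are safe sequences.


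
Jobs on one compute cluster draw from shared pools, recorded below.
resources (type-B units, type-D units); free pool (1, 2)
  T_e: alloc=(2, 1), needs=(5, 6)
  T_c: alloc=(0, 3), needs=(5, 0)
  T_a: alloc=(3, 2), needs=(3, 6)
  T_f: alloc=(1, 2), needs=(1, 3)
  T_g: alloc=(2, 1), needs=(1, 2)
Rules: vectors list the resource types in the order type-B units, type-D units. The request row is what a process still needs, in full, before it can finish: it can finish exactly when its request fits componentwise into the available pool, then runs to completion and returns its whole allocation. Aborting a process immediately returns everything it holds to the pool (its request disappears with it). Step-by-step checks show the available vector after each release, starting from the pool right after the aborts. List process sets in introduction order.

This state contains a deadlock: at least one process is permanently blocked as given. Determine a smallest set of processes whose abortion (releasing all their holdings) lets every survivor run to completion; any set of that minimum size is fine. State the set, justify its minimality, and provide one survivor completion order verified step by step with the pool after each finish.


Abort T_c.
Key observation: the returned (0, 3) from T_c is what brings T_a — unrunnable before, under any order — into play at step 2.
Minimality: the empty abort set fails — the state is deadlocked as it stands.
One survivor order: T_g, T_a, T_f, T_e. Check, step by step (post-abort pool first):
  pool = (1, 5)
  T_g: need (1, 2) fits (1, 5); releases (2, 1), pool now (3, 6)
  T_a: need (3, 6) fits (3, 6); releases (3, 2), pool now (6, 8)
  T_f: need (1, 3) fits (6, 8); releases (1, 2), pool now (7, 10)
  T_e: need (5, 6) fits (7, 10); releases (2, 1), pool now (9, 11)


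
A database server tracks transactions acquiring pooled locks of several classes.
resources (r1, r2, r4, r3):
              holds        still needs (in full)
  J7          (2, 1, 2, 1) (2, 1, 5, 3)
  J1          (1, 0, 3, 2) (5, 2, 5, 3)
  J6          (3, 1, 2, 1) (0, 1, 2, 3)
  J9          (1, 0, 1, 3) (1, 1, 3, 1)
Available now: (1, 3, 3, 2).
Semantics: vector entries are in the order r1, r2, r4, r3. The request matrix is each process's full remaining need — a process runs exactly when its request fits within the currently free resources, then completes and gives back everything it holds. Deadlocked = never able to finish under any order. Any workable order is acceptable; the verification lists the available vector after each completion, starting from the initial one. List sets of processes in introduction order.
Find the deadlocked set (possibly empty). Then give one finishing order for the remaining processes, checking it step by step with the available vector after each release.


No process is deadlocked.
Key observation: starting with J9, each completion frees enough for the next — no one is permanently blocked.
A valid finishing order for the others: J9, J6, J1, J7. Verifying each step:
  pool = (1, 3, 3, 2)
  run J9 (needs (1, 1, 3, 1), free (1, 3, 3, 2)); after release of (1, 0, 1, 3) the pool is (2, 3, 4, 5)
  run J6 (needs (0, 1, 2, 3), free (2, 3, 4, 5)); after release of (3, 1, 2, 1) the pool is (5, 4, 6, 6)
  run J1 (needs (5, 2, 5, 3), free (5, 4, 6, 6)); after release of (1, 0, 3, 2) the pool is (6, 4, 9, 8)
  run J7 (needs (2, 1, 5, 3), free (6, 4, 9, 8)); after release of (2, 1, 2, 1) the pool is (8, 5, 11, 9)


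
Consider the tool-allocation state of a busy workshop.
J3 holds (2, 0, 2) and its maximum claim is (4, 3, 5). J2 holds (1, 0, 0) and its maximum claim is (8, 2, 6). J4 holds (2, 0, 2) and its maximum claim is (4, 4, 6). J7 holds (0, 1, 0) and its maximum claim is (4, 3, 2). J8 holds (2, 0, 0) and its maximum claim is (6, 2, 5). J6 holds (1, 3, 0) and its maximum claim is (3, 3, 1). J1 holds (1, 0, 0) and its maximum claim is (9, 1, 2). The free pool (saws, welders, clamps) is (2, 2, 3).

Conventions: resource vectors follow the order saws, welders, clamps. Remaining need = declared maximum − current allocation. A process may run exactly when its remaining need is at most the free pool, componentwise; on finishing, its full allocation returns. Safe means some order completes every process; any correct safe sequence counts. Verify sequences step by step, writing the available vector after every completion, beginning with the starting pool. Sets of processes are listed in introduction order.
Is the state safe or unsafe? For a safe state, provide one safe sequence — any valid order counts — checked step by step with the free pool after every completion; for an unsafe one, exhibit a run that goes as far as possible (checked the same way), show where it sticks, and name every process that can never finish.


SAFE. One safe sequence: J6, J3, J8, J4, J2, J7, J1.
Key observation: the first exact fit in this order is J6 — it needs (2, 0, 1) with (2, 2, 3) free, meeting a requested resource to the last unit.
Check, step by step:
  pool = (2, 2, 3)
  J6 needs (2, 0, 1) <= (2, 2, 3) -> finishes; pool += (1, 3, 0) = (3, 5, 3)
  J3 needs (2, 3, 3) <= (3, 5, 3) -> finishes; pool += (2, 0, 2) = (5, 5, 5)
  J8 needs (4, 2, 5) <= (5, 5, 5) -> finishes; pool += (2, 0, 0) = (7, 5, 5)
  J4 needs (2, 4, 4) <= (7, 5, 5) -> finishes; pool += (2, 0, 2) = (9, 5, 7)
  J2 needs (7, 2, 6) <= (9, 5, 7) -> finishes; pool += (1, 0, 0) = (10, 5, 7)
  J7 needs (4, 2, 2) <= (10, 5, 7) -> finishes; pool += (0, 1, 0) = (10, 6, 7)
  J1 needs (8, 1, 2) <= (10, 6, 7) -> finishes; pool += (1, 0, 0) = (11, 6, 7)


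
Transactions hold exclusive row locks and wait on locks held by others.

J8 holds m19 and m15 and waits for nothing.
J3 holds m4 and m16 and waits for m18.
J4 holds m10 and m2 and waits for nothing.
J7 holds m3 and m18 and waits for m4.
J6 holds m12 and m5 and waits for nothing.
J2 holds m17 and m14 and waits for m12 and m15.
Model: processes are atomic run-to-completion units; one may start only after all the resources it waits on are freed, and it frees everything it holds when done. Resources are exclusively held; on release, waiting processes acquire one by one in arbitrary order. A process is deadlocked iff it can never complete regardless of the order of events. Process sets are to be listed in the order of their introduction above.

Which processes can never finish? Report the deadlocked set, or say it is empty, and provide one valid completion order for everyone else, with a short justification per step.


Deadlocked set: J3 and J7.
Key observation: J3 -> J7 -> J3 is a circular wait — nothing in it can go first; no other process is dragged down with it.
The rest can finish in the order J8, J6, J2, J4.
Check, step by step:
  run J8 (it waits on nothing); releases m19 and m15
  run J6 (it waits on nothing); releases m12 and m5
  run J2 (all its waits — m12 and m15 — are resolved); releases m17 and m14
  run J4 (it waits on nothing); releases m10 and m2


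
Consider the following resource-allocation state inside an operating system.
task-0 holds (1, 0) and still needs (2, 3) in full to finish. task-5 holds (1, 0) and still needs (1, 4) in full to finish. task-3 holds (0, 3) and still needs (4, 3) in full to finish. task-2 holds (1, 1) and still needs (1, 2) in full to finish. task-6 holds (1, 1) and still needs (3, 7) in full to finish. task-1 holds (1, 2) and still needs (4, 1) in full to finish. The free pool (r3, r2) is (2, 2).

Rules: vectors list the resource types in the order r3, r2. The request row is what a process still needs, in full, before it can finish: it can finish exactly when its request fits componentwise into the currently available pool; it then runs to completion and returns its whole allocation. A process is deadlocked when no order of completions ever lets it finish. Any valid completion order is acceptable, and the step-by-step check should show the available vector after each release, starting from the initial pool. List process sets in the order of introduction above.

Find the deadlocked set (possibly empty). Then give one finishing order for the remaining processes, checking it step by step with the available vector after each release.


No process is deadlocked.
Key observation: beginning at task-2, releases accumulate fast enough that every process eventually fits.
The rest can finish in the order task-2, task-0, task-3, task-1, task-5, task-6. Step-by-step check:
  pool = (2, 2)
  task-2 needs (1, 2) <= (2, 2) -> finishes; pool += (1, 1) = (3, 3)
  task-0 needs (2, 3) <= (3, 3) -> finishes; pool += (1, 0) = (4, 3)
  task-3 needs (4, 3) <= (4, 3) -> finishes; pool += (0, 3) = (4, 6)
  task-1 needs (4, 1) <= (4, 6) -> finishes; pool += (1, 2) = (5, 8)
  task-5 needs (1, 4) <= (5, 8) -> finishes; pool += (1, 0) = (6, 8)
  task-6 needs (3, 7) <= (6, 8) -> finishes; pool += (1, 1) = (7, 9)


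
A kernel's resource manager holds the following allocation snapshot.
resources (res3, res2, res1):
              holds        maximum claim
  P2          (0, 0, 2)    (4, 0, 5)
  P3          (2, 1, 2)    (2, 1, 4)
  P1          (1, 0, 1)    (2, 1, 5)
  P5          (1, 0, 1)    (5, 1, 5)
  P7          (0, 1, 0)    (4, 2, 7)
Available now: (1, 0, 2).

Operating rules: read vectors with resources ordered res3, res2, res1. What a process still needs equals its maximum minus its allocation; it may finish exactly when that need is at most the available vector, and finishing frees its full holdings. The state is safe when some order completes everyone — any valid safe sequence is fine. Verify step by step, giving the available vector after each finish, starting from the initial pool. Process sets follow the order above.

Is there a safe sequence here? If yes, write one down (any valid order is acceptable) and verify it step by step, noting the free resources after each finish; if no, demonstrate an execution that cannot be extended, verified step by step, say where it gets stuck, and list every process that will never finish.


SAFE. One safe sequence: P3, P1, P2, P5, P7.
Key observation: at P3 the run first touches a limit — (0, 0, 2) against (1, 0, 2), exact on a resource it actually requests.
Check, step by step:
  pool = (1, 0, 2)
  run P3 (needs (0, 0, 2), free (1, 0, 2)); after release of (2, 1, 2) the pool is (3, 1, 4)
  run P1 (needs (1, 1, 4), free (3, 1, 4)); after release of (1, 0, 1) the pool is (4, 1, 5)
  run P2 (needs (4, 0, 3), free (4, 1, 5)); after release of (0, 0, 2) the pool is (4, 1, 7)
  run P5 (needs (4, 1, 4), free (4, 1, 7)); after release of (1, 0, 1) the pool is (5, 1, 8)
  run P7 (needs (4, 1, 7), free (5, 1, 8)); after release of (0, 1, 0) the pool is (5, 2, 8)
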